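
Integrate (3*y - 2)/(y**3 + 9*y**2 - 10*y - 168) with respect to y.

log(y - 4)/11 + 2*log(y + 6) - 23*log(y + 7)/11 + C

Factor the denominator: (y - 4)*(y + 6)*(y + 7).
Partial-fraction decomposition: -23/(11*(y + 7)) + 2/(y + 6) + 1/(11*(y - 4)).
Integrate each term: A/(y−a) contributes A·log|y−a|.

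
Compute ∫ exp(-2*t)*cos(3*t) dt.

3*exp(-2*t)*sin(3*t)/13 - 2*exp(-2*t)*cos(3*t)/13 + C

Let I denote the integral. Integrate by parts with u = cos(3*t), dv = exp(-2*t) dt, so v = -exp(-2*t)/2: I = -exp(-2*t)*cos(3*t)/2 − (3/2)·∫ exp(-2*t)*sin(3*t) dt.
Apply parts again with u = sin(3*t), dv = exp(-2*t) dt: ∫ exp(-2*t)*sin(3*t) dt = -exp(-2*t)*sin(3*t)/2 + (3/2)·I. Substituting back brings back I: I = 3*exp(-2*t)*sin(3*t)/4 - exp(-2*t)*cos(3*t)/2 − (9/4)·I.
Solving for I: (1 + 9/4)·I equals the remaining terms, so I = (4/13)·(3*exp(-2*t)*sin(3*t)/4 - exp(-2*t)*cos(3*t)/2).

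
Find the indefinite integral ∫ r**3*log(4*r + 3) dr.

Use integration by parts with u = log(4*r + 3), dv = r**3 dr.
Then du = 4/(4*r + 3) dr and v = r**4/4.

r**4*log(4*r + 3)/4 - r**4/16 + r**3/16 - 9*r**2/128 + 27*r/256 - 81*log(4*r + 3)/1024 + C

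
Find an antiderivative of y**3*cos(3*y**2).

Let u = y², du = 2y dy; rewrite as (1/2)∫ u^1·cos(3u) du.
Now integrate by parts 1 time.

y**2*sin(3*y**2)/6 + cos(3*y**2)/18 + C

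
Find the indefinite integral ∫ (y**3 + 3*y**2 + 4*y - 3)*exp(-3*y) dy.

Use integration by parts with u = y**3 + 3*y**2 + 4*y - 3, dv = exp(-3*y) dy, so v = -exp(-3*y)/3.
Apply parts 3 times (tabular method): alternate signs, differentiate u down to 0, integrate dv up.

(-9*y**3 - 36*y**2 - 60*y + 7)*exp(-3*y)/27 + C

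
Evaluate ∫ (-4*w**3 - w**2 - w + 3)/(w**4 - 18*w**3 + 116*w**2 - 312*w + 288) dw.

Factor the denominator: (w - 6)**2*(w - 4)*(w - 2).
Partial-fraction decomposition: 35/(32*(w - 2)) - 273/(8*(w - 4)) + 929/(32*(w - 6)) - 903/(8*(w - 6)**2).
Integrate each term; A/(w−a) gives A·log|w−a|; A/(w−a)² gives −A/(w−a).

929*log(w - 6)/32 - 273*log(w - 4)/8 + 35*log(w - 2)/32 + 903/(8*w - 48) + C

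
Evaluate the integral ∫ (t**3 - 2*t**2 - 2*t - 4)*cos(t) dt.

t**3*sin(t) - 2*t**2*sin(t) + 3*t**2*cos(t) - 8*t*sin(t) - 4*t*cos(t) - 8*cos(t) + C

Use integration by parts with u = t**3 - 2*t**2 - 2*t - 4, dv = cos(t) dt, so v = sin(t).
Apply parts 3 times (tabular method): alternate signs, differentiate u down to 0, integrate dv up.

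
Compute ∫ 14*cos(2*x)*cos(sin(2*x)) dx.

Let u = sin(2*x), so du = (2*cos(2*x)) dx.
Rewriting, the integral becomes 7·∫ cos(u) du = 7·sin(u).
Substituting back, u = sin(2*x).

7*sin(sin(2*x)) + C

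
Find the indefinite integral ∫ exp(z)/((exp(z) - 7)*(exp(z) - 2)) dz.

log(exp(z) - 7)/5 - log(exp(z) - 2)/5 + C

Let u = e^z, du = e^z dz.
The integral becomes ∫ du/((u-7)(u-2)); decompose into partial fractions.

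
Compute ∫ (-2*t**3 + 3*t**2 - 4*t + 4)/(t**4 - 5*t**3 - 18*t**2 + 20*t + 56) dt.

-563*log(t - 7)/405 + log(t - 2)/10 - 115*log(t + 2)/162 - 10/(9*t + 18) + C

Factor the denominator: (t - 7)*(t - 2)*(t + 2)**2.
Partial-fraction decomposition: -115/(162*(t + 2)) + 10/(9*(t + 2)**2) + 1/(10*(t - 2)) - 563/(405*(t - 7)).
Integrate each term; A/(t−a) gives A·log|t−a|; A/(t−a)² gives −A/(t−a).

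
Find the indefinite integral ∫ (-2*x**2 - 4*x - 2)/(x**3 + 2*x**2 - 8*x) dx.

log(x)/4 - 3*log(x - 2)/2 - 3*log(x + 4)/4 + C

Factor the denominator: x*(x - 2)*(x + 4).
Partial-fraction decomposition: -3/(4*(x + 4)) - 3/(2*(x - 2)) + 1/(4*x).
Integrate each term: A/(x−a) contributes A·log|x−a|.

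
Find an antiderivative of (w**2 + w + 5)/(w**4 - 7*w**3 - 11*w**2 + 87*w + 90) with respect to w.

Factor the denominator: (w - 6)*(w - 5)*(w + 1)*(w + 3).
Partial-fraction decomposition: -11/(144*(w + 3)) + 5/(84*(w + 1)) - 35/(48*(w - 5)) + 47/(63*(w - 6)).
Integrate each term: A/(w−a) contributes A·log|w−a|.

47*log(w - 6)/63 - 35*log(w - 5)/48 + 5*log(w + 1)/84 - 11*log(w + 3)/144 + C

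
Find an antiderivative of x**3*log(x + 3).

x**4*log(x + 3)/4 - x**4/16 + x**3/4 - 9*x**2/8 + 27*x/4 - 81*log(x + 3)/4 + C

Use integration by parts with u = log(x + 3), dv = x**3 dx.
Then du = 1/(x + 3) dx and v = x**4/4.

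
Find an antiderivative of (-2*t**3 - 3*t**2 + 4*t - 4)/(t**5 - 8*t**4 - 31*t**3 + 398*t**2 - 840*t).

log(t)/210 - 10*log(t - 6)/3 + 103*log(t - 5)/20 - 41*log(t - 4)/22 + 13*log(t + 7)/308 + C

Factor the denominator: t*(t - 6)*(t - 5)*(t - 4)*(t + 7).
Partial-fraction decomposition: 13/(308*(t + 7)) - 41/(22*(t - 4)) + 103/(20*(t - 5)) - 10/(3*(t - 6)) + 1/(210*t).
Integrate each term: A/(t−a) contributes A·log|t−a|.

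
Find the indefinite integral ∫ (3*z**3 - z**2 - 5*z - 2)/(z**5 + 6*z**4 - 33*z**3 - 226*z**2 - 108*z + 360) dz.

Factor the denominator: (z - 6)*(z - 1)*(z + 2)*(z + 5)*(z + 6).
Partial-fraction decomposition: -41/(21*(z + 6)) + 377/(198*(z + 5)) - 5/(72*(z + 2)) + 1/(126*(z - 1)) + 29/(264*(z - 6)).
Integrate each term: A/(z−a) contributes A·log|z−a|.

29*log(z - 6)/264 + log(z - 1)/126 - 5*log(z + 2)/72 + 377*log(z + 5)/198 - 41*log(z + 6)/21 + C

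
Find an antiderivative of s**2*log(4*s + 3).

s**3*log(4*s + 3)/3 - s**3/9 + s**2/8 - 3*s/16 + 9*log(4*s + 3)/64 + C

Use integration by parts with u = log(4*s + 3), dv = s**2 ds.
Then du = 4/(4*s + 3) ds and v = s**3/3.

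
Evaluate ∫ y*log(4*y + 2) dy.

y**2*log(4*y + 2)/2 - y**2/4 + y/4 - log(2*y + 1)/8 + C

Use integration by parts with u = log(4*y + 2), dv = y dy.
Then du = 4/(4*y + 2) dy and v = y**2/2.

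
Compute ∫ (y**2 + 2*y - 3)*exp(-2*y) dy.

Use integration by parts with u = y**2 + 2*y - 3, dv = exp(-2*y) dy, so v = -exp(-2*y)/2.
Apply parts 2 times (tabular method): alternate signs, differentiate u down to 0, integrate dv up.

(-2*y**2 - 6*y + 3)*exp(-2*y)/4 + C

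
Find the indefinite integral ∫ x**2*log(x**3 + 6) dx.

x**3*log(x**3 + 6)/3 - x**3/3 + 2*log(x**3 + 6) + C

Let u = x**3 + 6, so du = (3*x**2) dx.
The integral becomes (1/3)·∫ log(u) du; integrate by parts with u′=log(u), dv′=du.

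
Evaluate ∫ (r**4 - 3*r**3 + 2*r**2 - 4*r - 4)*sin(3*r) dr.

Use integration by parts with u = r**4 - 3*r**3 + 2*r**2 - 4*r - 4, dv = sin(3*r) dr, so v = -cos(3*r)/3.
Apply parts 4 times (tabular method): alternate signs, differentiate u down to 0, integrate dv up.

-r**4*cos(3*r)/3 + 4*r**3*sin(3*r)/9 + r**3*cos(3*r) - r**2*sin(3*r) - 2*r**2*cos(3*r)/9 + 4*r*sin(3*r)/27 + 2*r*cos(3*r)/3 - 2*sin(3*r)/9 + 112*cos(3*r)/81 + C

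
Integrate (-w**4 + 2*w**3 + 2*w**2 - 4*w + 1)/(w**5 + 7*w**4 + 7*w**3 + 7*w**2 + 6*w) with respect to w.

log(w)/6 - 2*log(w + 1)/5 - 1631*log(w + 6)/1110 + 13*log(w**2 + 1)/37 - 8*atan(w)/37 + C

Factor the denominator: w*(w + 1)*(w + 6)*(w**2 + 1).
Partial-fraction decomposition: 2*(13*w - 4)/(37*(w**2 + 1)) - 1631/(1110*(w + 6)) - 2/(5*(w + 1)) + 1/(6*w).
Integrate each term; A/(w−a) gives A·log|w−a|; the (Bw+D)/(w²+p²) term gives a log and an atan.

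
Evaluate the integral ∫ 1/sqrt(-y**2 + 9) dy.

Substitute y = 3·sin(θ), so dy = 3·cos(θ) dθ and the radical becomes sqrt(-y**2 + 9) = 3·cos(θ) by the Pythagorean identity.
Integrate the resulting trig expression in θ, then back-substitute θ = asin(y/3), sin(θ) = y/3, cos(θ) = sqrt(-y**2 + 9)/3 (absorbing any constant into C).

asin(y/3) + C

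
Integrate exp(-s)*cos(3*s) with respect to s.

3*exp(-s)*sin(3*s)/10 - exp(-s)*cos(3*s)/10 + C

Let I denote the integral. Integrate by parts with u = cos(3*s), dv = exp(-s) ds, so v = -exp(-s): I = -exp(-s)*cos(3*s) − 3·∫ exp(-s)*sin(3*s) ds.
Apply parts again with u = sin(3*s), dv = exp(-s) ds: ∫ exp(-s)*sin(3*s) ds = -exp(-s)*sin(3*s) + 3·I. Substituting back brings back I: I = 3*exp(-s)*sin(3*s) - exp(-s)*cos(3*s) − 9·I.
Solving for I: (1 + 9)·I equals the remaining terms, so I = (1/10)·(3*exp(-s)*sin(3*s) - exp(-s)*cos(3*s)).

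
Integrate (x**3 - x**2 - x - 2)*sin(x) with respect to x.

Use integration by parts with u = x**3 - x**2 - x - 2, dv = sin(x) dx, so v = -cos(x).
Apply parts 3 times (tabular method): alternate signs, differentiate u down to 0, integrate dv up.

-x**3*cos(x) + 3*x**2*sin(x) + x**2*cos(x) - 2*x*sin(x) + 7*x*cos(x) - 7*sin(x) + C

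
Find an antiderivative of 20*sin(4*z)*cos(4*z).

-5*cos(4*z)**2/2 + C

Let u = cos(4*z), so du = (-4*sin(4*z)) dz.
Rewriting, the integral becomes -5·∫ u^1 du = -5·u^2/2.
Substituting back, u = cos(4*z).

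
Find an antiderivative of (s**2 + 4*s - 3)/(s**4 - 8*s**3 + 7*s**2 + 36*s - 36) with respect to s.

Factor the denominator: (s - 6)*(s - 3)*(s - 1)*(s + 2).
Partial-fraction decomposition: 7/(120*(s + 2)) + 1/(15*(s - 1)) - 3/(5*(s - 3)) + 19/(40*(s - 6)).
Integrate each term: A/(s−a) contributes A·log|s−a|.

19*log(s - 6)/40 - 3*log(s - 3)/5 + log(s - 1)/15 + 7*log(s + 2)/120 + C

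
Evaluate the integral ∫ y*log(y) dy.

y**2*log(y)/2 - y**2/4 + C

Use integration by parts with u = log(y), dv = y dy.
Then du = 1/y dy and v = y**2/2.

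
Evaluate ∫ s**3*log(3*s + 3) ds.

Use integration by parts with u = log(3*s + 3), dv = s**3 ds.
Then du = 3/(3*s + 3) ds and v = s**4/4.

s**4*log(3*s + 3)/4 - s**4/16 + s**3/12 - s**2/8 + s/4 - log(s + 1)/4 + C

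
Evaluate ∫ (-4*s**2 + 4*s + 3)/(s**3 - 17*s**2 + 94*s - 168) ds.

-55*log(s - 7) + 117*log(s - 6)/2 - 15*log(s - 4)/2 + C

Factor the denominator: (s - 7)*(s - 6)*(s - 4).
Partial-fraction decomposition: -15/(2*(s - 4)) + 117/(2*(s - 6)) - 55/(s - 7).
Integrate each term: A/(s−a) contributes A·log|s−a|.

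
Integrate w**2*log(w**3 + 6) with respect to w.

Let u = w**3 + 6, so du = (3*w**2) dw.
The integral becomes (1/3)·∫ log(u) du; integrate by parts with u′=log(u), dv′=du.

w**3*log(w**3 + 6)/3 - w**3/3 + 2*log(w**3 + 6) + C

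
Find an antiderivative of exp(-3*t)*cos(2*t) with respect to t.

2*exp(-3*t)*sin(2*t)/13 - 3*exp(-3*t)*cos(2*t)/13 + C

Let I denote the integral. Integrate by parts with u = cos(2*t), dv = exp(-3*t) dt, so v = -exp(-3*t)/3: I = -exp(-3*t)*cos(2*t)/3 − (2/3)·∫ exp(-3*t)*sin(2*t) dt.
Apply parts again with u = sin(2*t), dv = exp(-3*t) dt: ∫ exp(-3*t)*sin(2*t) dt = -exp(-3*t)*sin(2*t)/3 + (2/3)·I. Substituting back brings back I: I = 2*exp(-3*t)*sin(2*t)/9 - exp(-3*t)*cos(2*t)/3 − (4/9)·I.
Solving for I: (1 + 4/9)·I equals the remaining terms, so I = (9/13)·(2*exp(-3*t)*sin(2*t)/9 - exp(-3*t)*cos(2*t)/3).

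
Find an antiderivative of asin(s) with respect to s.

s*asin(s) + sqrt(-s**2 + 1) + C

Use integration by parts with u = arcsin(s), dv = ds.
Then du = 1/sqrt(-s**2 + 1) ds.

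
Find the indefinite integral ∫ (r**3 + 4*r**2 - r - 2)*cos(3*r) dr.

Use integration by parts with u = r**3 + 4*r**2 - r - 2, dv = cos(3*r) dr, so v = sin(3*r)/3.
Apply parts 3 times (tabular method): alternate signs, differentiate u down to 0, integrate dv up.

r**3*sin(3*r)/3 + 4*r**2*sin(3*r)/3 + r**2*cos(3*r)/3 - 5*r*sin(3*r)/9 + 8*r*cos(3*r)/9 - 26*sin(3*r)/27 - 5*cos(3*r)/27 + C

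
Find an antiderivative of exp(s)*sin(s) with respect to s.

exp(s)*sin(s)/2 - exp(s)*cos(s)/2 + C

Let I denote the integral. Integrate by parts with u = sin(s), dv = exp(s) ds, so v = exp(s): I = exp(s)*sin(s) − ∫ exp(s)*cos(s) ds.
Apply parts again with u = cos(s), dv = exp(s) ds: ∫ exp(s)*cos(s) ds = exp(s)*cos(s) + I. Substituting back brings back I: I = exp(s)*sin(s) - exp(s)*cos(s) − I.
Solving for I: (1 + 1)·I equals the remaining terms, so I = (1/2)·(exp(s)*sin(s) - exp(s)*cos(s)).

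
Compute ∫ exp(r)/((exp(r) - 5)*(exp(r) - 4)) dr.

Let u = e^r, du = e^r dr.
The integral becomes ∫ du/((u-4)(u-5)); decompose into partial fractions.

log(exp(r) - 5) - log(exp(r) - 4) + C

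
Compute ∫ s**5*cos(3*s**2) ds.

Let u = s², du = 2s ds; rewrite as (1/2)∫ u^2·cos(3u) du.
Now integrate by parts 2 times.

s**4*sin(3*s**2)/6 + s**2*cos(3*s**2)/9 - sin(3*s**2)/27 + C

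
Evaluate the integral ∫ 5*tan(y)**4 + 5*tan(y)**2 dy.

Let u = tan(y), so du = (tan(y)**2 + 1) dy.
Rewriting, the integral becomes 5·∫ u^2 du = 5·u^3/3.
Substituting back, u = tan(y).

5*tan(y)**3/3 + C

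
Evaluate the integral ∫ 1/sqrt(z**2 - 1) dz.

Substitute z = sec(θ), so dz = sec(θ)*tan(θ) dθ and the radical becomes sqrt(z**2 - 1) = tan(θ) by the Pythagorean identity.
Integrate the resulting trig expression in θ, then back-substitute sec(θ) = z, tan(θ) = sqrt(z**2 - 1) (absorbing any constant into C).

log(z + sqrt(z**2 - 1)) + C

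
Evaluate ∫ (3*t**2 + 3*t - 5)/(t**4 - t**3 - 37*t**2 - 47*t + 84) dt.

163*log(t - 7)/660 - log(t - 1)/120 + 13*log(t + 3)/40 - 31*log(t + 4)/55 + C

Factor the denominator: (t - 7)*(t - 1)*(t + 3)*(t + 4).
Partial-fraction decomposition: -31/(55*(t + 4)) + 13/(40*(t + 3)) - 1/(120*(t - 1)) + 163/(660*(t - 7)).
Integrate each term: A/(t−a) contributes A·log|t−a|.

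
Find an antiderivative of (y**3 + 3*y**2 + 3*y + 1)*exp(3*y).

Use integration by parts with u = y**3 + 3*y**2 + 3*y + 1, dv = exp(3*y) dy, so v = exp(3*y)/3.
Apply parts 3 times (tabular method): alternate signs, differentiate u down to 0, integrate dv up.

(9*y**3 + 18*y**2 + 15*y + 4)*exp(3*y)/27 + C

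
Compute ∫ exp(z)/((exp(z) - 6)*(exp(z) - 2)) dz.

log(exp(z) - 6)/4 - log(exp(z) - 2)/4 + C

Let u = e^z, du = e^z dz.
The integral becomes ∫ du/((u-2)(u-6)); decompose into partial fractions.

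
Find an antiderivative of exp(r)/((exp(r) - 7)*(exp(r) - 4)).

log(exp(r) - 7)/3 - log(exp(r) - 4)/3 + C

Let u = e^r, du = e^r dr.
The integral becomes ∫ du/((u-4)(u-7)); decompose into partial fractions.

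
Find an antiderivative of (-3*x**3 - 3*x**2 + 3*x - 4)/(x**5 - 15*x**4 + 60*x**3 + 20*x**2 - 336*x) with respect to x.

Factor the denominator: x*(x - 7)*(x - 6)*(x - 4)*(x + 2).
Partial-fraction decomposition: 1/(432*(x + 2)) - 29/(18*(x - 4)) + 371/(48*(x - 6)) - 1159/(189*(x - 7)) + 1/(84*x).
Integrate each term: A/(x−a) contributes A·log|x−a|.

log(x)/84 - 1159*log(x - 7)/189 + 371*log(x - 6)/48 - 29*log(x - 4)/18 + log(x + 2)/432 + C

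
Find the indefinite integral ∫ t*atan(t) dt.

Use integration by parts with u = arctan(t), dv = t dt.
Then du = 1/(t**2 + 1) dt.

t**2*atan(t)/2 - t/2 + atan(t)/2 + C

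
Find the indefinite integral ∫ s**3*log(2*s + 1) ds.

Use integration by parts with u = log(2*s + 1), dv = s**3 ds.
Then du = 2/(2*s + 1) ds and v = s**4/4.

s**4*log(2*s + 1)/4 - s**4/16 + s**3/24 - s**2/32 + s/32 - log(2*s + 1)/64 + C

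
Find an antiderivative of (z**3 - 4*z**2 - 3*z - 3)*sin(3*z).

-z**3*cos(3*z)/3 + z**2*sin(3*z)/3 + 4*z**2*cos(3*z)/3 - 8*z*sin(3*z)/9 + 11*z*cos(3*z)/9 - 11*sin(3*z)/27 + 19*cos(3*z)/27 + C

Use integration by parts with u = z**3 - 4*z**2 - 3*z - 3, dv = sin(3*z) dz, so v = -cos(3*z)/3.
Apply parts 3 times (tabular method): alternate signs, differentiate u down to 0, integrate dv up.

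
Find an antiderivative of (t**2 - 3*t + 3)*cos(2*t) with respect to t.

Use integration by parts with u = t**2 - 3*t + 3, dv = cos(2*t) dt, so v = sin(2*t)/2.
Apply parts 2 times (tabular method): alternate signs, differentiate u down to 0, integrate dv up.

t**2*sin(2*t)/2 - 3*t*sin(2*t)/2 + t*cos(2*t)/2 + 5*sin(2*t)/4 - 3*cos(2*t)/4 + C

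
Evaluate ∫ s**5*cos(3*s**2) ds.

s**4*sin(3*s**2)/6 + s**2*cos(3*s**2)/9 - sin(3*s**2)/27 + C

Let u = s², du = 2s ds; rewrite as (1/2)∫ u^2·cos(3u) du.
Now integrate by parts 2 times.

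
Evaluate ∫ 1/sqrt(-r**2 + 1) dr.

asin(r) + C

Substitute r = sin(θ), so dr = cos(θ) dθ and the radical becomes sqrt(-r**2 + 1) = cos(θ) by the Pythagorean identity.
Integrate the resulting trig expression in θ, then back-substitute θ = asin(r), sin(θ) = r, cos(θ) = sqrt(-r**2 + 1) (absorbing any constant into C).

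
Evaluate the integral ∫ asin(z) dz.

z*asin(z) + sqrt(-z**2 + 1) + C

Use integration by parts with u = arcsin(z), dv = dz.
Then du = 1/sqrt(-z**2 + 1) dz.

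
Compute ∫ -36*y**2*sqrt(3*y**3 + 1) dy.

-8*(3*y**3 + 1)**(3/2)/3 + C

Let u = 3*y**3 + 1, so du = (9*y**2) dy.
Rewriting, the integral becomes -4·∫ √u du = -4·(2/3)u^(3/2).
Substituting back, u = 3*y**3 + 1.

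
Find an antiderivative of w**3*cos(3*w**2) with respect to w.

Let u = w², du = 2w dw; rewrite as (1/2)∫ u^1·cos(3u) du.
Now integrate by parts 1 time.

w**2*sin(3*w**2)/6 + cos(3*w**2)/18 + C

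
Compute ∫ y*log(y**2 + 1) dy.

y**2*log(y**2 + 1)/2 - y**2/2 + log(y**2 + 1)/2 + C

Let u = y**2 + 1, so du = (2*y) dy.
The integral becomes (1/2)·∫ log(u) du; integrate by parts with u′=log(u), dv′=du.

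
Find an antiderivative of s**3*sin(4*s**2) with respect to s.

-s**2*cos(4*s**2)/8 + sin(4*s**2)/32 + C

Let u = s², du = 2s ds; rewrite as (1/2)∫ u^1·sin(4u) du.
Now integrate by parts 1 time.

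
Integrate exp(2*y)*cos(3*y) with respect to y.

Let I denote the integral. Integrate by parts with u = cos(3*y), dv = exp(2*y) dy, so v = exp(2*y)/2: I = exp(2*y)*cos(3*y)/2 + (3/2)·∫ exp(2*y)*sin(3*y) dy.
Apply parts again with u = sin(3*y), dv = exp(2*y) dy: ∫ exp(2*y)*sin(3*y) dy = exp(2*y)*sin(3*y)/2 − (3/2)·I. Substituting back brings back I: I = 3*exp(2*y)*sin(3*y)/4 + exp(2*y)*cos(3*y)/2 − (9/4)·I.
Solving for I: (1 + 9/4)·I equals the remaining terms, so I = (4/13)·(3*exp(2*y)*sin(3*y)/4 + exp(2*y)*cos(3*y)/2).

3*exp(2*y)*sin(3*y)/13 + 2*exp(2*y)*cos(3*y)/13 + C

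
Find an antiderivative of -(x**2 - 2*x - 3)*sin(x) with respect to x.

Use integration by parts with u = x**2 - 2*x - 3, dv = -sin(x) dx, so v = cos(x).
Apply parts 2 times (tabular method): alternate signs, differentiate u down to 0, integrate dv up.

x**2*cos(x) - 2*x*sin(x) - 2*x*cos(x) + 2*sin(x) - 5*cos(x) + C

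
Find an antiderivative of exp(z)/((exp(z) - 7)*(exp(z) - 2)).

log(exp(z) - 7)/5 - log(exp(z) - 2)/5 + C

Let u = e^z, du = e^z dz.
The integral becomes ∫ du/((u-2)(u-7)); decompose into partial fractions.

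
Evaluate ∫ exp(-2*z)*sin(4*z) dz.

Let I denote the integral. Integrate by parts with u = sin(4*z), dv = exp(-2*z) dz, so v = -exp(-2*z)/2: I = -exp(-2*z)*sin(4*z)/2 + 2·∫ exp(-2*z)*cos(4*z) dz.
Apply parts again with u = cos(4*z), dv = exp(-2*z) dz: ∫ exp(-2*z)*cos(4*z) dz = -exp(-2*z)*cos(4*z)/2 − 2·I. Substituting back brings back I: I = -exp(-2*z)*sin(4*z)/2 - exp(-2*z)*cos(4*z) − 4·I.
Solving for I: (1 + 4)·I equals the remaining terms, so I = (1/5)·(-exp(-2*z)*sin(4*z)/2 - exp(-2*z)*cos(4*z)).

-exp(-2*z)*sin(4*z)/10 - exp(-2*z)*cos(4*z)/5 + C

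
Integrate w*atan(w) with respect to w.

w**2*atan(w)/2 - w/2 + atan(w)/2 + C

Use integration by parts with u = arctan(w), dv = w dw.
Then du = 1/(w**2 + 1) dw.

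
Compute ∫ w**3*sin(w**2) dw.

-w**2*cos(w**2)/2 + sin(w**2)/2 + C

Let u = w², du = 2w dw; rewrite as (1/2)∫ u^1·sin(1u) du.
Now integrate by parts 1 time.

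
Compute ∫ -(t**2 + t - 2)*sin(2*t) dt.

t**2*cos(2*t)/2 - t*sin(2*t)/2 + t*cos(2*t)/2 - sin(2*t)/4 - 5*cos(2*t)/4 + C

Use integration by parts with u = t**2 + t - 2, dv = -sin(2*t) dt, so v = cos(2*t)/2.
Apply parts 2 times (tabular method): alternate signs, differentiate u down to 0, integrate dv up.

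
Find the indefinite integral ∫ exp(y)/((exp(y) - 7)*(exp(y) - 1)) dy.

log(exp(y) - 7)/6 - log(exp(y) - 1)/6 + C

Let u = e^y, du = e^y dy.
The integral becomes ∫ du/((u-1)(u-7)); decompose into partial fractions.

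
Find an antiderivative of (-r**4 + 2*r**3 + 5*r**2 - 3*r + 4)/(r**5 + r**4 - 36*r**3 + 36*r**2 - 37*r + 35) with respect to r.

Factor the denominator: (r - 5)*(r - 1)*(r + 7)*(r**2 + 1).
Partial-fraction decomposition: -(123*r - 61)/(1300*(r**2 + 1)) - 939/(1600*(r + 7)) - 7/(64*(r - 1)) - 87/(416*(r - 5)).
Integrate each term; A/(r−a) gives A·log|r−a|; the (Br+D)/(r²+p²) term gives a log and an atan.

-87*log(r - 5)/416 - 7*log(r - 1)/64 - 939*log(r + 7)/1600 - 123*log(r**2 + 1)/2600 + 61*atan(r)/1300 + C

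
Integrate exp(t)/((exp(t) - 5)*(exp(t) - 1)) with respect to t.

Let u = e^t, du = e^t dt.
The integral becomes ∫ du/((u-1)(u-5)); decompose into partial fractions.

log(exp(t) - 5)/4 - log(exp(t) - 1)/4 + C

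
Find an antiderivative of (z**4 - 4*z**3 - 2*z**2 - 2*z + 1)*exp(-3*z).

(-27*z**4 + 72*z**3 + 126*z**2 + 138*z + 19)*exp(-3*z)/81 + C

Use integration by parts with u = z**4 - 4*z**3 - 2*z**2 - 2*z + 1, dv = exp(-3*z) dz, so v = -exp(-3*z)/3.
Apply parts 4 times (tabular method): alternate signs, differentiate u down to 0, integrate dv up.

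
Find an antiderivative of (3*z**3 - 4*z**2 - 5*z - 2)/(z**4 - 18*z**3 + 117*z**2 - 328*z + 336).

199*log(z - 7)/9 - 109*log(z - 4)/9 - 7*log(z - 3) + 106/(3*z - 12) + C

Factor the denominator: (z - 7)*(z - 4)**2*(z - 3).
Partial-fraction decomposition: -7/(z - 3) - 109/(9*(z - 4)) - 106/(3*(z - 4)**2) + 199/(9*(z - 7)).
Integrate each term; A/(z−a) gives A·log|z−a|; A/(z−a)² gives −A/(z−a).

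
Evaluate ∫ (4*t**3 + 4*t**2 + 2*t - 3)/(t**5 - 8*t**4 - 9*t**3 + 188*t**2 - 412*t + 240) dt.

1017*log(t - 6)/440 - 325*log(t - 4)/108 + 7*log(t - 2)/8 - 7*log(t - 1)/90 - 59*log(t + 5)/594 + C

Factor the denominator: (t - 6)*(t - 4)*(t - 2)*(t - 1)*(t + 5).
Partial-fraction decomposition: -59/(594*(t + 5)) - 7/(90*(t - 1)) + 7/(8*(t - 2)) - 325/(108*(t - 4)) + 1017/(440*(t - 6)).
Integrate each term: A/(t−a) contributes A·log|t−a|.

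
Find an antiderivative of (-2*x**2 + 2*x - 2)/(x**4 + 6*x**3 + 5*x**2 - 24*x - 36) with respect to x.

Factor the denominator: (x - 2)*(x + 2)*(x + 3)**2.
Partial-fraction decomposition: -86/(25*(x + 3)) - 26/(5*(x + 3)**2) + 7/(2*(x + 2)) - 3/(50*(x - 2)).
Integrate each term; A/(x−a) gives A·log|x−a|; A/(x−a)² gives −A/(x−a).

-3*log(x - 2)/50 + 7*log(x + 2)/2 - 86*log(x + 3)/25 + 26/(5*x + 15) + C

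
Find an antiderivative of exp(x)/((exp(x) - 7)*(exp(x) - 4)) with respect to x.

Let u = e^x, du = e^x dx.
The integral becomes ∫ du/((u-7)(u-4)); decompose into partial fractions.

log(exp(x) - 7)/3 - log(exp(x) - 4)/3 + C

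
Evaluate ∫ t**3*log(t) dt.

Use integration by parts with u = log(t), dv = t**3 dt.
Then du = 1/t dt and v = t**4/4.

t**4*log(t)/4 - t**4/16 + C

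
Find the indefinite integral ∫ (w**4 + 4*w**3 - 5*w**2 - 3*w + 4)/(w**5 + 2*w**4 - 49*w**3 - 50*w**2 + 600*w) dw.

log(w)/150 + 989*log(w - 5)/550 - 53*log(w - 4)/45 - 19*log(w + 5)/450 + 137*log(w + 6)/330 + C

Factor the denominator: w*(w - 5)*(w - 4)*(w + 5)*(w + 6).
Partial-fraction decomposition: 137/(330*(w + 6)) - 19/(450*(w + 5)) - 53/(45*(w - 4)) + 989/(550*(w - 5)) + 1/(150*w).
Integrate each term: A/(w−a) contributes A·log|w−a|.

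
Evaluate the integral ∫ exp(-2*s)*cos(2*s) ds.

exp(-2*s)*sin(2*s)/4 - exp(-2*s)*cos(2*s)/4 + C

Let I denote the integral. Integrate by parts with u = cos(2*s), dv = exp(-2*s) ds, so v = -exp(-2*s)/2: I = -exp(-2*s)*cos(2*s)/2 − ∫ exp(-2*s)*sin(2*s) ds.
Apply parts again with u = sin(2*s), dv = exp(-2*s) ds: ∫ exp(-2*s)*sin(2*s) ds = -exp(-2*s)*sin(2*s)/2 + I. Substituting back brings back I: I = exp(-2*s)*sin(2*s)/2 - exp(-2*s)*cos(2*s)/2 − I.
Solving for I: (1 + 1)·I equals the remaining terms, so I = (1/2)·(exp(-2*s)*sin(2*s)/2 - exp(-2*s)*cos(2*s)/2).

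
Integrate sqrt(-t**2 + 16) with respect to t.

Substitute t = 4·sin(θ), so dt = 4·cos(θ) dθ and the radical becomes sqrt(-t**2 + 16) = 4·cos(θ) by the Pythagorean identity.
Integrate the resulting trig expression in θ, then back-substitute θ = asin(t/4), sin(θ) = t/4, cos(θ) = sqrt(-t**2 + 16)/4 (absorbing any constant into C).

t*sqrt(-t**2 + 16)/2 + 8*asin(t/4) + C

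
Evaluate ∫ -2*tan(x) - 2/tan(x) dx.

-2*log(tan(x)) + C

Let u = tan(x), so du = (tan(x)**2 + 1) dx.
Rewriting, the integral becomes -2·∫ 1/u du = -2·log(u).
Substituting back, u = tan(x).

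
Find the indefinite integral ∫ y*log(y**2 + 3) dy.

Let u = y**2 + 3, so du = (2*y) dy.
The integral becomes (1/2)·∫ log(u) du; integrate by parts with u′=log(u), dv′=du.

y**2*log(y**2 + 3)/2 - y**2/2 + 3*log(y**2 + 3)/2 + C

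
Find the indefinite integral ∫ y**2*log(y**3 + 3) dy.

Let u = y**3 + 3, so du = (3*y**2) dy.
The integral becomes (1/3)·∫ log(u) du; integrate by parts with u′=log(u), dv′=du.

y**3*log(y**3 + 3)/3 - y**3/3 + log(y**3 + 3) + C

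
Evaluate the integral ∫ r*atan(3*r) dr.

r**2*atan(3*r)/2 - r/6 + atan(3*r)/18 + C

Use integration by parts with u = arctan(3*r), dv = r dr.
Then du = 3/(9*r**2 + 1) dr.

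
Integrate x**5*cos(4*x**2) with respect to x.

Let u = x², du = 2x dx; rewrite as (1/2)∫ u^2·cos(4u) du.
Now integrate by parts 2 times.

x**4*sin(4*x**2)/8 + x**2*cos(4*x**2)/16 - sin(4*x**2)/64 + C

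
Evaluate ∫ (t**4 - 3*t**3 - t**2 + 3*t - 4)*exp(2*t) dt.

(4*t**4 - 20*t**3 + 26*t**2 - 14*t - 9)*exp(2*t)/8 + C

Use integration by parts with u = t**4 - 3*t**3 - t**2 + 3*t - 4, dv = exp(2*t) dt, so v = exp(2*t)/2.
Apply parts 4 times (tabular method): alternate signs, differentiate u down to 0, integrate dv up.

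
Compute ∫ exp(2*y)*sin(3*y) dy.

Let I denote the integral. Integrate by parts with u = sin(3*y), dv = exp(2*y) dy, so v = exp(2*y)/2: I = exp(2*y)*sin(3*y)/2 − (3/2)·∫ exp(2*y)*cos(3*y) dy.
Apply parts again with u = cos(3*y), dv = exp(2*y) dy: ∫ exp(2*y)*cos(3*y) dy = exp(2*y)*cos(3*y)/2 + (3/2)·I. Substituting back brings back I: I = exp(2*y)*sin(3*y)/2 - 3*exp(2*y)*cos(3*y)/4 − (9/4)·I.
Solving for I: (1 + 9/4)·I equals the remaining terms, so I = (4/13)·(exp(2*y)*sin(3*y)/2 - 3*exp(2*y)*cos(3*y)/4).

2*exp(2*y)*sin(3*y)/13 - 3*exp(2*y)*cos(3*y)/13 + C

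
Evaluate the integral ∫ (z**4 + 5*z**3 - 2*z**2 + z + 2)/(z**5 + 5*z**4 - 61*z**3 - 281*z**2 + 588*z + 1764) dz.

Factor the denominator: (z - 7)*(z - 3)*(z + 2)*(z + 6)*(z + 7).
Partial-fraction decomposition: 583/(700*(z + 7)) - 35/(117*(z + 6)) - 8/(225*(z + 2)) - 203/(1800*(z - 3)) + 4027/(6552*(z - 7)).
Integrate each term: A/(z−a) contributes A·log|z−a|.

4027*log(z - 7)/6552 - 203*log(z - 3)/1800 - 8*log(z + 2)/225 - 35*log(z + 6)/117 + 583*log(z + 7)/700 + C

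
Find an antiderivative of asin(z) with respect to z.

Use integration by parts with u = arcsin(z), dv = dz.
Then du = 1/sqrt(-z**2 + 1) dz.

z*asin(z) + sqrt(-z**2 + 1) + C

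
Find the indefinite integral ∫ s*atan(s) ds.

Use integration by parts with u = arctan(s), dv = s ds.
Then du = 1/(s**2 + 1) ds.

s**2*atan(s)/2 - s/2 + atan(s)/2 + C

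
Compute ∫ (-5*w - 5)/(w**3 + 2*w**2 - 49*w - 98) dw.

Factor the denominator: (w - 7)*(w + 2)*(w + 7).
Partial-fraction decomposition: 3/(7*(w + 7)) - 1/(9*(w + 2)) - 20/(63*(w - 7)).
Integrate each term: A/(w−a) contributes A·log|w−a|.

-20*log(w - 7)/63 - log(w + 2)/9 + 3*log(w + 7)/7 + C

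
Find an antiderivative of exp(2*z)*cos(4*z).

Let I denote the integral. Integrate by parts with u = cos(4*z), dv = exp(2*z) dz, so v = exp(2*z)/2: I = exp(2*z)*cos(4*z)/2 + 2·∫ exp(2*z)*sin(4*z) dz.
Apply parts again with u = sin(4*z), dv = exp(2*z) dz: ∫ exp(2*z)*sin(4*z) dz = exp(2*z)*sin(4*z)/2 − 2·I. Substituting back brings back I: I = exp(2*z)*sin(4*z) + exp(2*z)*cos(4*z)/2 − 4·I.
Solving for I: (1 + 4)·I equals the remaining terms, so I = (1/5)·(exp(2*z)*sin(4*z) + exp(2*z)*cos(4*z)/2).

exp(2*z)*sin(4*z)/5 + exp(2*z)*cos(4*z)/10 + C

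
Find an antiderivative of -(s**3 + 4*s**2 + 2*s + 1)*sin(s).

Use integration by parts with u = s**3 + 4*s**2 + 2*s + 1, dv = -sin(s) ds, so v = cos(s).
Apply parts 3 times (tabular method): alternate signs, differentiate u down to 0, integrate dv up.

s**3*cos(s) - 3*s**2*sin(s) + 4*s**2*cos(s) - 8*s*sin(s) - 4*s*cos(s) + 4*sin(s) - 7*cos(s) + C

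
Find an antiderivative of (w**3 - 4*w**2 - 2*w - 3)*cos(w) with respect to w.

Use integration by parts with u = w**3 - 4*w**2 - 2*w - 3, dv = cos(w) dw, so v = sin(w).
Apply parts 3 times (tabular method): alternate signs, differentiate u down to 0, integrate dv up.

w**3*sin(w) - 4*w**2*sin(w) + 3*w**2*cos(w) - 8*w*sin(w) - 8*w*cos(w) + 5*sin(w) - 8*cos(w) + C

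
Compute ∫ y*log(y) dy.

y**2*log(y)/2 - y**2/4 + C

Use integration by parts with u = log(y), dv = y dy.
Then du = 1/y dy and v = y**2/2.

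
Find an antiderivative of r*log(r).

r**2*log(r)/2 - r**2/4 + C

Use integration by parts with u = log(r), dv = r dr.
Then du = 1/r dr and v = r**2/2.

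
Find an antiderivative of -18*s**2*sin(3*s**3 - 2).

Let u = 3*s**3 - 2, so du = (9*s**2) ds.
Rewriting, the integral becomes -2·∫ sin(u) du = -2·-cos(u).
Substituting back, u = 3*s**3 - 2.

2*cos(3*s**3 - 2) + C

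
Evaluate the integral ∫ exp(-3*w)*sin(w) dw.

-3*exp(-3*w)*sin(w)/10 - exp(-3*w)*cos(w)/10 + C

Let I denote the integral. Integrate by parts with u = sin(w), dv = exp(-3*w) dw, so v = -exp(-3*w)/3: I = -exp(-3*w)*sin(w)/3 + (1/3)·∫ exp(-3*w)*cos(w) dw.
Apply parts again with u = cos(w), dv = exp(-3*w) dw: ∫ exp(-3*w)*cos(w) dw = -exp(-3*w)*cos(w)/3 − (1/3)·I. Substituting back brings back I: I = -exp(-3*w)*sin(w)/3 - exp(-3*w)*cos(w)/9 − (1/9)·I.
Solving for I: (1 + 1/9)·I equals the remaining terms, so I = (9/10)·(-exp(-3*w)*sin(w)/3 - exp(-3*w)*cos(w)/9).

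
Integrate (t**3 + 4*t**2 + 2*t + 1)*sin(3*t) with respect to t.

-t**3*cos(3*t)/3 + t**2*sin(3*t)/3 - 4*t**2*cos(3*t)/3 + 8*t*sin(3*t)/9 - 4*t*cos(3*t)/9 + 4*sin(3*t)/27 - cos(3*t)/27 + C

Use integration by parts with u = t**3 + 4*t**2 + 2*t + 1, dv = sin(3*t) dt, so v = -cos(3*t)/3.
Apply parts 3 times (tabular method): alternate signs, differentiate u down to 0, integrate dv up.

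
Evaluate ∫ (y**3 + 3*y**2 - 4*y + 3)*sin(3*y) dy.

-y**3*cos(3*y)/3 + y**2*sin(3*y)/3 - y**2*cos(3*y) + 2*y*sin(3*y)/3 + 14*y*cos(3*y)/9 - 14*sin(3*y)/27 - 7*cos(3*y)/9 + C

Use integration by parts with u = y**3 + 3*y**2 - 4*y + 3, dv = sin(3*y) dy, so v = -cos(3*y)/3.
Apply parts 3 times (tabular method): alternate signs, differentiate u down to 0, integrate dv up.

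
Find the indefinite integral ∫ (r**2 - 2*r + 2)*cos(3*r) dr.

Use integration by parts with u = r**2 - 2*r + 2, dv = cos(3*r) dr, so v = sin(3*r)/3.
Apply parts 2 times (tabular method): alternate signs, differentiate u down to 0, integrate dv up.

r**2*sin(3*r)/3 - 2*r*sin(3*r)/3 + 2*r*cos(3*r)/9 + 16*sin(3*r)/27 - 2*cos(3*r)/9 + C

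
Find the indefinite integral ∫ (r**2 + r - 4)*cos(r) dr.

Use integration by parts with u = r**2 + r - 4, dv = cos(r) dr, so v = sin(r).
Apply parts 2 times (tabular method): alternate signs, differentiate u down to 0, integrate dv up.

r**2*sin(r) + r*sin(r) + 2*r*cos(r) - 6*sin(r) + cos(r) + C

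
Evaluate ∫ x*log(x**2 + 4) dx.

x**2*log(x**2 + 4)/2 - x**2/2 + 2*log(x**2 + 4) + C

Let u = x**2 + 4, so du = (2*x) dx.
The integral becomes (1/2)·∫ log(u) du; integrate by parts with u′=log(u), dv′=du.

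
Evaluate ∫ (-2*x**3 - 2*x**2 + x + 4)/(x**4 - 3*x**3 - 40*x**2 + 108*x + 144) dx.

Factor the denominator: (x - 6)*(x - 4)*(x + 1)*(x + 6).
Partial-fraction decomposition: -179/(300*(x + 6)) + 3/(175*(x + 1)) + 38/(25*(x - 4)) - 247/(84*(x - 6)).
Integrate each term: A/(x−a) contributes A·log|x−a|.

-247*log(x - 6)/84 + 38*log(x - 4)/25 + 3*log(x + 1)/175 - 179*log(x + 6)/300 + C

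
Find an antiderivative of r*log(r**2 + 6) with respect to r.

r**2*log(r**2 + 6)/2 - r**2/2 + 3*log(r**2 + 6) + C

Let u = r**2 + 6, so du = (2*r) dr.
The integral becomes (1/2)·∫ log(u) du; integrate by parts with u′=log(u), dv′=du.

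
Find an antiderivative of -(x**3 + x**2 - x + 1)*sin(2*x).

x**3*cos(2*x)/2 - 3*x**2*sin(2*x)/4 + x**2*cos(2*x)/2 - x*sin(2*x)/2 - 5*x*cos(2*x)/4 + 5*sin(2*x)/8 + cos(2*x)/4 + C

Use integration by parts with u = x**3 + x**2 - x + 1, dv = -sin(2*x) dx, so v = cos(2*x)/2.
Apply parts 3 times (tabular method): alternate signs, differentiate u down to 0, integrate dv up.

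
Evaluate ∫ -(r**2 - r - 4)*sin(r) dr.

r**2*cos(r) - 2*r*sin(r) - r*cos(r) + sin(r) - 6*cos(r) + C

Use integration by parts with u = r**2 - r - 4, dv = -sin(r) dr, so v = cos(r).
Apply parts 2 times (tabular method): alternate signs, differentiate u down to 0, integrate dv up.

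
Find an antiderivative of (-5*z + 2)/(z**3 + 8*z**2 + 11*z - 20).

Factor the denominator: (z - 1)*(z + 4)*(z + 5).
Partial-fraction decomposition: 9/(2*(z + 5)) - 22/(5*(z + 4)) - 1/(10*(z - 1)).
Integrate each term: A/(z−a) contributes A·log|z−a|.

-log(z - 1)/10 - 22*log(z + 4)/5 + 9*log(z + 5)/2 + C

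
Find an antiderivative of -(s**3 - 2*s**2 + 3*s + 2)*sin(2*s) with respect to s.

s**3*cos(2*s)/2 - 3*s**2*sin(2*s)/4 - s**2*cos(2*s) + s*sin(2*s) + 3*s*cos(2*s)/4 - 3*sin(2*s)/8 + 3*cos(2*s)/2 + C

Use integration by parts with u = s**3 - 2*s**2 + 3*s + 2, dv = -sin(2*s) ds, so v = cos(2*s)/2.
Apply parts 3 times (tabular method): alternate signs, differentiate u down to 0, integrate dv up.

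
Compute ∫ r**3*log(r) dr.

r**4*log(r)/4 - r**4/16 + C

Use integration by parts with u = log(r), dv = r**3 dr.
Then du = 1/r dr and v = r**4/4.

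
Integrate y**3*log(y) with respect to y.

Use integration by parts with u = log(y), dv = y**3 dy.
Then du = 1/y dy and v = y**4/4.

y**4*log(y)/4 - y**4/16 + C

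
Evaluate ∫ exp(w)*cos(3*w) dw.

3*exp(w)*sin(3*w)/10 + exp(w)*cos(3*w)/10 + C

Let I denote the integral. Integrate by parts with u = cos(3*w), dv = exp(w) dw, so v = exp(w): I = exp(w)*cos(3*w) + 3·∫ exp(w)*sin(3*w) dw.
Apply parts again with u = sin(3*w), dv = exp(w) dw: ∫ exp(w)*sin(3*w) dw = exp(w)*sin(3*w) − 3·I. Substituting back brings back I: I = 3*exp(w)*sin(3*w) + exp(w)*cos(3*w) − 9·I.
Solving for I: (1 + 9)·I equals the remaining terms, so I = (1/10)·(3*exp(w)*sin(3*w) + exp(w)*cos(3*w)).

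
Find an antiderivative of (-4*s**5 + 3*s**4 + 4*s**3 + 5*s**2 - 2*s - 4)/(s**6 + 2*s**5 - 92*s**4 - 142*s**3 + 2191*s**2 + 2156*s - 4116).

-29213*log(s - 7)/5292 + 6547*log(s - 6)/1690 + log(s - 1)/2880 - 41*log(s + 2)/1350 - 30788389*log(s + 7)/13249600 - 36657/(3640*s + 25480) + C

Factor the denominator: (s - 7)*(s - 6)*(s - 1)*(s + 2)*(s + 7)**2.
Partial-fraction decomposition: -30788389/(13249600*(s + 7)) + 36657/(3640*(s + 7)**2) - 41/(1350*(s + 2)) + 1/(2880*(s - 1)) + 6547/(1690*(s - 6)) - 29213/(5292*(s - 7)).
Integrate each term; A/(s−a) gives A·log|s−a|; A/(s−a)² gives −A/(s−a).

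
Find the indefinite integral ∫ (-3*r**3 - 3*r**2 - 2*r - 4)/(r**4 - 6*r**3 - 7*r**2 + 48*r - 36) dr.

Factor the denominator: (r - 6)*(r - 2)*(r - 1)*(r + 3).
Partial-fraction decomposition: -14/(45*(r + 3)) - 3/(5*(r - 1)) + 11/(5*(r - 2)) - 193/(45*(r - 6)).
Integrate each term: A/(r−a) contributes A·log|r−a|.

-193*log(r - 6)/45 + 11*log(r - 2)/5 - 3*log(r - 1)/5 - 14*log(r + 3)/45 + C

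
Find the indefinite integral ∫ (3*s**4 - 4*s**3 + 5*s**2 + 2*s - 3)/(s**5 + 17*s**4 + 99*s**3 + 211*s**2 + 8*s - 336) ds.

Factor the denominator: (s - 1)*(s + 3)*(s + 4)**2*(s + 7).
Partial-fraction decomposition: 8803/(288*(s + 7)) - 761/(225*(s + 4)) + 1093/(15*(s + 4)**2) - 387/(16*(s + 3)) + 3/(800*(s - 1)).
Integrate each term; A/(s−a) gives A·log|s−a|; A/(s−a)² gives −A/(s−a).

3*log(s - 1)/800 - 387*log(s + 3)/16 - 761*log(s + 4)/225 + 8803*log(s + 7)/288 - 1093/(15*s + 60) + C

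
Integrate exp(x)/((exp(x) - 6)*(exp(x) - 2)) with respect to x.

Let u = e^x, du = e^x dx.
The integral becomes ∫ du/((u-2)(u-6)); decompose into partial fractions.

log(exp(x) - 6)/4 - log(exp(x) - 2)/4 + C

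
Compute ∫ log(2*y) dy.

y*(log(y) + log(2)) - y + C

Use integration by parts with u = log(2*y), dv = dy.
Then du = 1/y dy and v = y.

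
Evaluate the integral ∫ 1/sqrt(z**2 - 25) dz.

Substitute z = 5·sec(θ), so dz = 5·sec(θ)*tan(θ) dθ and the radical becomes sqrt(z**2 - 25) = 5·tan(θ) by the Pythagorean identity.
Integrate the resulting trig expression in θ, then back-substitute sec(θ) = z/5, tan(θ) = sqrt(z**2 - 25)/5 (absorbing any constant into C).

log(z + sqrt(z**2 - 25)) + C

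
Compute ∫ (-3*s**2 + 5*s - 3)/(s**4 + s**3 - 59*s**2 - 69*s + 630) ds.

Factor the denominator: (s - 7)*(s - 3)*(s + 5)*(s + 6).
Partial-fraction decomposition: 47/(39*(s + 6)) - 103/(96*(s + 5)) + 5/(96*(s - 3)) - 115/(624*(s - 7)).
Integrate each term: A/(s−a) contributes A·log|s−a|.

-115*log(s - 7)/624 + 5*log(s - 3)/96 - 103*log(s + 5)/96 + 47*log(s + 6)/39 + C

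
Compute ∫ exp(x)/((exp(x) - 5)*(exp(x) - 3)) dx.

Let u = e^x, du = e^x dx.
The integral becomes ∫ du/((u-5)(u-3)); decompose into partial fractions.

log(exp(x) - 5)/2 - log(exp(x) - 3)/2 + C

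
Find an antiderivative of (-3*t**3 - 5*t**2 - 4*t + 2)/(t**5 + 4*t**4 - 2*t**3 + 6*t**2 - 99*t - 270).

Factor the denominator: (t - 3)*(t + 2)*(t + 5)*(t**2 + 9).
Partial-fraction decomposition: -(17*t + 213)/(234*(t**2 + 9)) + 1/(3*(t + 5)) - 14/(195*(t + 2)) - 17/(90*(t - 3)).
Integrate each term; A/(t−a) gives A·log|t−a|; the (Bt+D)/(t²+p²) term gives a log and an atan.

-17*log(t - 3)/90 - 14*log(t + 2)/195 + log(t + 5)/3 - 17*log(t**2 + 9)/468 - 71*atan(t/3)/234 + C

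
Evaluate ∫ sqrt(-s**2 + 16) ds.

s*sqrt(-s**2 + 16)/2 + 8*asin(s/4) + C

Substitute s = 4·sin(θ), so ds = 4·cos(θ) dθ and the radical becomes sqrt(-s**2 + 16) = 4·cos(θ) by the Pythagorean identity.
Integrate the resulting trig expression in θ, then back-substitute θ = asin(s/4), sin(θ) = s/4, cos(θ) = sqrt(-s**2 + 16)/4 (absorbing any constant into C).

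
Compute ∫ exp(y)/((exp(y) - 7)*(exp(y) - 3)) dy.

Let u = e^y, du = e^y dy.
The integral becomes ∫ du/((u-7)(u-3)); decompose into partial fractions.

log(exp(y) - 7)/4 - log(exp(y) - 3)/4 + C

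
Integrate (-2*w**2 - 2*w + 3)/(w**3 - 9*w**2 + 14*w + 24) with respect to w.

-81*log(w - 6)/14 + 37*log(w - 4)/10 + 3*log(w + 1)/35 + C

Factor the denominator: (w - 6)*(w - 4)*(w + 1).
Partial-fraction decomposition: 3/(35*(w + 1)) + 37/(10*(w - 4)) - 81/(14*(w - 6)).
Integrate each term: A/(w−a) contributes A·log|w−a|.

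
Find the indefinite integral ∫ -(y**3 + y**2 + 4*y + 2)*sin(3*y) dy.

y**3*cos(3*y)/3 - y**2*sin(3*y)/3 + y**2*cos(3*y)/3 - 2*y*sin(3*y)/9 + 10*y*cos(3*y)/9 - 10*sin(3*y)/27 + 16*cos(3*y)/27 + C

Use integration by parts with u = y**3 + y**2 + 4*y + 2, dv = -sin(3*y) dy, so v = cos(3*y)/3.
Apply parts 3 times (tabular method): alternate signs, differentiate u down to 0, integrate dv up.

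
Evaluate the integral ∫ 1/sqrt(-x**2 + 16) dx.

Substitute x = 4·sin(θ), so dx = 4·cos(θ) dθ and the radical becomes sqrt(-x**2 + 16) = 4·cos(θ) by the Pythagorean identity.
Integrate the resulting trig expression in θ, then back-substitute θ = asin(x/4), sin(θ) = x/4, cos(θ) = sqrt(-x**2 + 16)/4 (absorbing any constant into C).

asin(x/4) + C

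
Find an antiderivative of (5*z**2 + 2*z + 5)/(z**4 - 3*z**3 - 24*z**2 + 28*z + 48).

Factor the denominator: (z - 6)*(z - 2)*(z + 1)*(z + 4).
Partial-fraction decomposition: -77/(180*(z + 4)) + 8/(63*(z + 1)) - 29/(72*(z - 2)) + 197/(280*(z - 6)).
Integrate each term: A/(z−a) contributes A·log|z−a|.

197*log(z - 6)/280 - 29*log(z - 2)/72 + 8*log(z + 1)/63 - 77*log(z + 4)/180 + C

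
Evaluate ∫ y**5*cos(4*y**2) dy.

y**4*sin(4*y**2)/8 + y**2*cos(4*y**2)/16 - sin(4*y**2)/64 + C

Let u = y², du = 2y dy; rewrite as (1/2)∫ u^2·cos(4u) du.
Now integrate by parts 2 times.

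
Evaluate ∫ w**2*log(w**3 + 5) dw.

w**3*log(w**3 + 5)/3 - w**3/3 + 5*log(w**3 + 5)/3 + C

Let u = w**3 + 5, so du = (3*w**2) dw.
The integral becomes (1/3)·∫ log(u) du; integrate by parts with u′=log(u), dv′=du.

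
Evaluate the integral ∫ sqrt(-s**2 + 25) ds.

s*sqrt(-s**2 + 25)/2 + 25*asin(s/5)/2 + C

Substitute s = 5·sin(θ), so ds = 5·cos(θ) dθ and the radical becomes sqrt(-s**2 + 25) = 5·cos(θ) by the Pythagorean identity.
Integrate the resulting trig expression in θ, then back-substitute θ = asin(s/5), sin(θ) = s/5, cos(θ) = sqrt(-s**2 + 25)/5 (absorbing any constant into C).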